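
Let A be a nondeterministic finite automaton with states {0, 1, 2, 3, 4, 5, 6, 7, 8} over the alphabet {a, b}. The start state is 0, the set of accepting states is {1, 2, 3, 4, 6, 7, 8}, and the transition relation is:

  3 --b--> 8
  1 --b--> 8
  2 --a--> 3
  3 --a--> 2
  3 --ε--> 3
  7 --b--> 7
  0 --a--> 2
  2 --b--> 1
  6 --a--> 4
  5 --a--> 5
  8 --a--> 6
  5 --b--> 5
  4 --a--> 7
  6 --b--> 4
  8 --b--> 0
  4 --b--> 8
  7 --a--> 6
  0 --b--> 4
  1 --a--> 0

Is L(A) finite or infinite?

infinite

State 0 is reachable from the start and can reach an accepting state, and it lies on the cycle 0 → 2 → 1 → 0.
Traversing that cycle any number of times yields accepted strings of unbounded length, so the language is infinite.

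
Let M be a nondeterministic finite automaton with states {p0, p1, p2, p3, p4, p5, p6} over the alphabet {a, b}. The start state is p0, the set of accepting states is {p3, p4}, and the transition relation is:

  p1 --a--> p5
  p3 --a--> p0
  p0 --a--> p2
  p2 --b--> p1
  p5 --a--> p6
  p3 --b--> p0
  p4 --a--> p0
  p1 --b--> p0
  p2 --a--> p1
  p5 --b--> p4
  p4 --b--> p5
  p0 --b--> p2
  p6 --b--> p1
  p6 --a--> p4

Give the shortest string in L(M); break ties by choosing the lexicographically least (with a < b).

aaab

A breadth-first search from p0 reaches an accepting state first via the path p0 → p2 → p1 → p5 → p4 on input aaab.
No string of length < 4 is accepted (BFS exhausts all shorter strings without reaching an accepting state), and aaab is the lexicographically least accepting string of length 4.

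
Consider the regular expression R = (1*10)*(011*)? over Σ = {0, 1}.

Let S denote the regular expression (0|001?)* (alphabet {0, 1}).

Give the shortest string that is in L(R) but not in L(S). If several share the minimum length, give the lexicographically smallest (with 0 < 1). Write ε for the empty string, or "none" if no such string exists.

01

The string 01 is accepted by R but not by S.
No shorter string lies in the difference, and 01 is the lexicographically first length-2 string in L(R) \ L(S).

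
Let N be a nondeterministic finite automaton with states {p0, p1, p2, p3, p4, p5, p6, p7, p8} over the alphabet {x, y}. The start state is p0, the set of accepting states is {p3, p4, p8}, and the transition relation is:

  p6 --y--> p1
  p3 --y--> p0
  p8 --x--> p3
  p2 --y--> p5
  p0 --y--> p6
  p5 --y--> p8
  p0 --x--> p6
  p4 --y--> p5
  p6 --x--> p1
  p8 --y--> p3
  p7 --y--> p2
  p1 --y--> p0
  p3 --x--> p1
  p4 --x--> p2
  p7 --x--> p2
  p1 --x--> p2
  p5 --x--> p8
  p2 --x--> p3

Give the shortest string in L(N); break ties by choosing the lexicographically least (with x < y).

xxxx

A breadth-first search from p0 reaches an accepting state first via the path p0 → p6 → p1 → p2 → p3 on input xxxx.
No string of length < 4 is accepted (BFS exhausts all shorter strings without reaching an accepting state), and xxxx is the lexicographically least accepting string of length 4.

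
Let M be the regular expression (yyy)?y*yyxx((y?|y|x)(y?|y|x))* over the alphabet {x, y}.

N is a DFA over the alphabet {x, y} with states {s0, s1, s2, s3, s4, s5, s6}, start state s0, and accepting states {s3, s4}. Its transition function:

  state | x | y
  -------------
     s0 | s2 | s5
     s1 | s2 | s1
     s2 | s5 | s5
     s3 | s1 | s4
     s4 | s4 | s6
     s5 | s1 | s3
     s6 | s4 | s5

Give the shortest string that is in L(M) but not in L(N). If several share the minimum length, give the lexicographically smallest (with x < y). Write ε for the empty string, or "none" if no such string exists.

yyxx

The string yyxx is accepted by M but not by N.
No shorter string lies in the difference, and yyxx is the lexicographically first length-4 string in L(M) \ L(N).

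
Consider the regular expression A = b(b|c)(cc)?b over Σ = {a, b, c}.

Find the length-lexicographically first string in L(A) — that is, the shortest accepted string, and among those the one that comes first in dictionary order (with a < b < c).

By inspection of the expression, no string of length less than 3 matches, and bbb is the lexicographically first match of length 3.

bbb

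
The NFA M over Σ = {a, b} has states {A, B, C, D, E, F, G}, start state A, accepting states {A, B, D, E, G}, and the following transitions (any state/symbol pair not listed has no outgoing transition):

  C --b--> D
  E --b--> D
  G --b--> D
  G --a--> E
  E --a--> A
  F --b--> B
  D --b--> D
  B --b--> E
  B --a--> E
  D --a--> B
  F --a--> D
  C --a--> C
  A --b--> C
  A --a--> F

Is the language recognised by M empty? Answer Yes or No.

The empty string ε is accepted: the run A ends in the accepting state A.
Since at least one string is accepted, L(M) is not empty.

No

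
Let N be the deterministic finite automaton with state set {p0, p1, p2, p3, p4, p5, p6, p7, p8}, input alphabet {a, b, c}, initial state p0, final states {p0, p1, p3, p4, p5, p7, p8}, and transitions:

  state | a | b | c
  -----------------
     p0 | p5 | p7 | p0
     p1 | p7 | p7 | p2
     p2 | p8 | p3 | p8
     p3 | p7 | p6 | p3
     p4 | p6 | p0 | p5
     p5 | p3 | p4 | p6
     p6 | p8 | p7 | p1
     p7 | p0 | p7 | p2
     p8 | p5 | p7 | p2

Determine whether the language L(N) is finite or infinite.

State p0 is reachable from the start and can reach an accepting state, and it lies on the cycle p0 → p0.
Traversing that cycle any number of times yields accepted strings of unbounded length, so the language is infinite.

infinite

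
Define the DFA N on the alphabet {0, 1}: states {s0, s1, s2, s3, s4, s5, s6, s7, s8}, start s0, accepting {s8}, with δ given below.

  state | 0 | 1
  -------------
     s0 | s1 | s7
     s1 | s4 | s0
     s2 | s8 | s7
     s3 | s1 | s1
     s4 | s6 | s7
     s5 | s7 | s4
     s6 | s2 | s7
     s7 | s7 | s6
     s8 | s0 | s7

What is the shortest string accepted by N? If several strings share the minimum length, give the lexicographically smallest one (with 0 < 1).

A breadth-first search from s0 reaches an accepting state first via the path s0 → s7 → s6 → s2 → s8 on input 1100.
No string of length < 4 is accepted (BFS exhausts all shorter strings without reaching an accepting state), and 1100 is the lexicographically least accepting string of length 4.

1100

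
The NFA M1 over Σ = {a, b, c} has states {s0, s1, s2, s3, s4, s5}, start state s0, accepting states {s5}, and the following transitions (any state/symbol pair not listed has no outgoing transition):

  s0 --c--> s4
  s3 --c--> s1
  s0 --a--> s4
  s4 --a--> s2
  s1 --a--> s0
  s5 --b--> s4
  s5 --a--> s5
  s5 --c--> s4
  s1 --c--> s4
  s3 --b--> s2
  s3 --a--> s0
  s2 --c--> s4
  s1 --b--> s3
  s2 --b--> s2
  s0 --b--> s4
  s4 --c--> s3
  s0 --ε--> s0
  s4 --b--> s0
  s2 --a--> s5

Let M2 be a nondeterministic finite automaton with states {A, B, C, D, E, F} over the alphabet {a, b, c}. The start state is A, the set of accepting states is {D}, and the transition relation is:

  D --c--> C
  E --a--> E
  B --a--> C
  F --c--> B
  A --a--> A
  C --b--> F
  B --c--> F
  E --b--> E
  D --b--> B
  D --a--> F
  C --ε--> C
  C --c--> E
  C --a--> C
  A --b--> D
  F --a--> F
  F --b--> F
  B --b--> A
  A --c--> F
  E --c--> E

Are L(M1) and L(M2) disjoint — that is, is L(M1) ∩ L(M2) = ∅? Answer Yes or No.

Yes

Exploring the product automaton M1 × M2 from the start pair (s0, A), following both machines on each input symbol, reaches 30 state pairs: (s0, A), (s4, A), (s4, D), (s4, F), (s2, A), (s0, D), (s3, F), (s2, F), (s0, B), (s3, C), (s0, F), (s3, B), (s5, A), (s2, D), (s4, B), (s4, C), (s1, B), (s5, F), (s0, C), (s1, E), (s1, F), (s2, B), (s2, C), (s3, E), (s3, A), (s4, E), (s0, E), (s5, C), (s2, E), (s5, E).
M1 accepts in {s5} and M2 accepts in {D}; no reachable pair has both components accepting, so no string drives both machines to acceptance simultaneously and L(M1) ∩ L(M2) = ∅.
So no string is accepted by both, and the intersection is empty.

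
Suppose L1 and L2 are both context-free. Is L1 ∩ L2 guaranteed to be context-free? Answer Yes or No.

No

{aⁿbⁿcᵐ : m,n≥0} and {aᵐbⁿcⁿ : m,n≥0} are both context-free, but their intersection {aⁿbⁿcⁿ : n≥0} is not (pumping lemma).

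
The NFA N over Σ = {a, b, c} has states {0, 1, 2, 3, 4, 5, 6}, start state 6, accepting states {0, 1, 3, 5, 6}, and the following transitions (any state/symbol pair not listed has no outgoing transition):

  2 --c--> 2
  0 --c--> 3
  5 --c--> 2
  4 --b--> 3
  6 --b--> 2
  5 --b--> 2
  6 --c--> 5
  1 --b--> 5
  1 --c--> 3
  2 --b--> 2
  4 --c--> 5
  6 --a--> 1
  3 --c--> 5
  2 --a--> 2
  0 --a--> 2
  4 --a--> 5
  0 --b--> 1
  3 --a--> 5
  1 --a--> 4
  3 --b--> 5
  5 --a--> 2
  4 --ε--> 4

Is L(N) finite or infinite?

finite

The useful states (reachable from 6 and able to reach an accepting state) are {1, 3, 4, 5, 6}.
Restricted to these states the transition graph has no cycle, so every accepting path has bounded length and L is finite.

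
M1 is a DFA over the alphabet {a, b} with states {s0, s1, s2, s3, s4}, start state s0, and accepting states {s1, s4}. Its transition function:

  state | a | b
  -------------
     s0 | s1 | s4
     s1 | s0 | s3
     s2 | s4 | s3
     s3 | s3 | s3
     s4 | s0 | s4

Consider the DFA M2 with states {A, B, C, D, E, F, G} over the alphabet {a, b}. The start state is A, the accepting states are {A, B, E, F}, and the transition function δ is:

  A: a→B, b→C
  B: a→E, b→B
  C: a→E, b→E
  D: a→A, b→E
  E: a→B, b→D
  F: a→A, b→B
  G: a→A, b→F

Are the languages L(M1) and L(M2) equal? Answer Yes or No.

No

The string b is accepted by M1 but rejected by M2.
So L(M1) ≠ L(M2).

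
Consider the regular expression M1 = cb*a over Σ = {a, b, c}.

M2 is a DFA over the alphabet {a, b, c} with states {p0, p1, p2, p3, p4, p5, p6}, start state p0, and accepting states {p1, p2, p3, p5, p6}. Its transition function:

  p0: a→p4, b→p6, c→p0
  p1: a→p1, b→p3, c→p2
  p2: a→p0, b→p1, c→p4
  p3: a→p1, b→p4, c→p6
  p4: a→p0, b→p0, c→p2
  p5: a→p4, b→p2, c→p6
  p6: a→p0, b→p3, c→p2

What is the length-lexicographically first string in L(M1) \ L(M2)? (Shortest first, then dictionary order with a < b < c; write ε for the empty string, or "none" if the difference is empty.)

The string ca is accepted by M1 but not by M2.
No shorter string lies in the difference, and ca is the lexicographically first length-2 string in L(M1) \ L(M2).

ca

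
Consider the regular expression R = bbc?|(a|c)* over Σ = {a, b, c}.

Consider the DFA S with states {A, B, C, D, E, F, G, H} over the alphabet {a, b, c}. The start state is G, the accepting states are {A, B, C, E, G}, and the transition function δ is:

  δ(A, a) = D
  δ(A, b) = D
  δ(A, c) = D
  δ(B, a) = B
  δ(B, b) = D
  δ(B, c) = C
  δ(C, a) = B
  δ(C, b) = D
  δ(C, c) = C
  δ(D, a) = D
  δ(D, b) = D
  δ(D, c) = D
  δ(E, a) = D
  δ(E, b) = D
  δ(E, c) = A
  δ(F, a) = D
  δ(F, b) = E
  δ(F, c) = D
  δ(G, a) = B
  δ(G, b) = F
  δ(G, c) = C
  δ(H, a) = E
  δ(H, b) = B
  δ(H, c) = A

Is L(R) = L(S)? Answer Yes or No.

Yes

Converting the expression R to a DFA (subset construction, then merging equivalent states) gives the minimal DFA with states {r0, r1, r2, r3, r4, r5}, start state r0, accepting states {r0, r1, r4, r5} and transitions r0: a→r1, b→r2, c→r1; r1: a→r1, b→r3, c→r1; r2: a→r3, b→r4, c→r3; r3: a→r3, b→r3, c→r3; r4: a→r3, b→r3, c→r5; r5: a→r3, b→r3, c→r3.
Exploring the product automaton R × S from the start pair (r0, G), following both machines on each input symbol, reaches 7 state pairs: (r0, G), (r1, B), (r2, F), (r1, C), (r3, D), (r4, E), (r5, A).
R accepts in {r0, r1, r4, r5} and S accepts in {A, B, C, E, G}. In every reachable pair the two components are either both accepting — (r0, G), (r1, B), (r1, C), (r4, E), (r5, A) — or both non-accepting, so no string is accepted by exactly one of the machines: L(R) \ L(S) and L(S) \ L(R) are both empty.
Hence every string is accepted by R iff it is accepted by S, and the two languages coincide.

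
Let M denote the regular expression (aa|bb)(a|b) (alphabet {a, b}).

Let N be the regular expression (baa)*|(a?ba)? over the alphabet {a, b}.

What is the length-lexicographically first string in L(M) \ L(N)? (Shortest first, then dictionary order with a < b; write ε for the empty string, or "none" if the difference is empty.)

The string aaa is accepted by M but not by N.
No shorter string lies in the difference, and aaa is the lexicographically first length-3 string in L(M) \ L(N).

aaa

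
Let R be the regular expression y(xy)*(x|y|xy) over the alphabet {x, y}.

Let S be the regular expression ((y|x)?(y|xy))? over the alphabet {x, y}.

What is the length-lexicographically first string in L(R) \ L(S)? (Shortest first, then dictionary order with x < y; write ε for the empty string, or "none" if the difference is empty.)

yx

The string yx is accepted by R but not by S.
No shorter string lies in the difference, and yx is the lexicographically first length-2 string in L(R) \ L(S).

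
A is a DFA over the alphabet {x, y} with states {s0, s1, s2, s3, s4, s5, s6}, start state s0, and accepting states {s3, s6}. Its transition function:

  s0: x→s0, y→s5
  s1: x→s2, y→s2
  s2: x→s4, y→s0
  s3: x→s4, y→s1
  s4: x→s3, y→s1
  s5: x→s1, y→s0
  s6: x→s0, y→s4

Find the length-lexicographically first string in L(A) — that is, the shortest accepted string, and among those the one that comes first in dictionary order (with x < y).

yxxxx

A breadth-first search from s0 reaches an accepting state first via the path s0 → s5 → s1 → s2 → s4 → s3 on input yxxxx.
No string of length < 5 is accepted (BFS exhausts all shorter strings without reaching an accepting state), and yxxxx is the lexicographically least accepting string of length 5.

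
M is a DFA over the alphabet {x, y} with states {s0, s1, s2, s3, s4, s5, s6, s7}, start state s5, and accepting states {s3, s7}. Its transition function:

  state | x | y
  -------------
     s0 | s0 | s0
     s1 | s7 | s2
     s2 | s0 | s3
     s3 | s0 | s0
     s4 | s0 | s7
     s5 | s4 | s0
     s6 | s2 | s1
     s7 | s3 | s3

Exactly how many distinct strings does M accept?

3

The useful subgraph on states {s3, s4, s5, s7} is acyclic, so L(M) is finite; the longest accepting path visits 4 useful states, giving maximum string length 3.
Counting accepting paths from s5 by length: 1 of length 2, 2 of length 3. Total 3.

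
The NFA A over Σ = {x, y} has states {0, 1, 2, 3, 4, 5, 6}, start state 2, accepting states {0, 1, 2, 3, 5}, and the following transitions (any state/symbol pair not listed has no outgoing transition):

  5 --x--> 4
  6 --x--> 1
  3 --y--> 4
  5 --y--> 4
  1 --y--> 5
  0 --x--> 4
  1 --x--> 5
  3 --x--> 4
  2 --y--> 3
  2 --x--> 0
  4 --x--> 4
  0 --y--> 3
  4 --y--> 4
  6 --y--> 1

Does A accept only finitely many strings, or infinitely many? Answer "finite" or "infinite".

The useful states (reachable from 2 and able to reach an accepting state) are {0, 2, 3}.
Restricted to these states the transition graph has no cycle, so every accepting path has bounded length and L is finite.

finite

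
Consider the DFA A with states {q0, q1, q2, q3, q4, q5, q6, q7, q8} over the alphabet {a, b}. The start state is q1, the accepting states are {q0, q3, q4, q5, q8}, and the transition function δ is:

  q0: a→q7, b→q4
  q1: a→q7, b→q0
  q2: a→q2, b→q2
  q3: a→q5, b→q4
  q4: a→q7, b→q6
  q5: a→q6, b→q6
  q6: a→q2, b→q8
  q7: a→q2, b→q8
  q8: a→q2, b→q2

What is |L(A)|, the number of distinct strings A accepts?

The useful subgraph on states {q0, q1, q4, q6, q7, q8} is acyclic, so L(A) is finite; the longest accepting path visits 5 useful states, giving maximum string length 4.
Counting accepting paths from q1 by length: 1 of length 1, 2 of length 2, 1 of length 3, 2 of length 4. Total 6.

6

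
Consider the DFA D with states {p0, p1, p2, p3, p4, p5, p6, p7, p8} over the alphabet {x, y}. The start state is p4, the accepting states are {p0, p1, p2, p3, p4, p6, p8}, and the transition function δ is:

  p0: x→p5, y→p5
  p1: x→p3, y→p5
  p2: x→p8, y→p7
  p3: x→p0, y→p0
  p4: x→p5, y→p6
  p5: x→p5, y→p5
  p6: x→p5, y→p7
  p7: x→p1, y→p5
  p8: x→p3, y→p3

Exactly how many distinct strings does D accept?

The useful subgraph on states {p0, p1, p3, p4, p6, p7} is acyclic, so L(D) is finite; the longest accepting path visits 6 useful states, giving maximum string length 5.
Counting accepting paths from p4 by length: 1 of length 0, 1 of length 1, 1 of length 3, 1 of length 4, 2 of length 5. Total 6.

6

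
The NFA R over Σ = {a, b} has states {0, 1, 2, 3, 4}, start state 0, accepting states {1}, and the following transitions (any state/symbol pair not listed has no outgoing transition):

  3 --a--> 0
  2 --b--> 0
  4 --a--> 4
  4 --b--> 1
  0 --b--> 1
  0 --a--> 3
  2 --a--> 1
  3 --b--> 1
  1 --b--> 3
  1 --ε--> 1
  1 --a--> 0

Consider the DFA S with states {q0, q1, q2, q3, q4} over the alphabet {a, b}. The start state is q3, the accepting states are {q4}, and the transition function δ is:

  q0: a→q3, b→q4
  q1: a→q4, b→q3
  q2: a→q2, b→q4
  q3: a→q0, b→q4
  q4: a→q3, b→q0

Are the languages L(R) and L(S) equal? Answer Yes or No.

Yes

Exploring the product automaton R × S from the start pair (0, q3), following both machines on each input symbol, reaches 3 state pairs: (0, q3), (3, q0), (1, q4).
R accepts in {1} and S accepts in {q4}. In every reachable pair the two components are either both accepting — (1, q4) — or both non-accepting, so no string is accepted by exactly one of the machines: L(R) \ L(S) and L(S) \ L(R) are both empty.
Hence every string is accepted by R iff it is accepted by S, and the two languages coincide.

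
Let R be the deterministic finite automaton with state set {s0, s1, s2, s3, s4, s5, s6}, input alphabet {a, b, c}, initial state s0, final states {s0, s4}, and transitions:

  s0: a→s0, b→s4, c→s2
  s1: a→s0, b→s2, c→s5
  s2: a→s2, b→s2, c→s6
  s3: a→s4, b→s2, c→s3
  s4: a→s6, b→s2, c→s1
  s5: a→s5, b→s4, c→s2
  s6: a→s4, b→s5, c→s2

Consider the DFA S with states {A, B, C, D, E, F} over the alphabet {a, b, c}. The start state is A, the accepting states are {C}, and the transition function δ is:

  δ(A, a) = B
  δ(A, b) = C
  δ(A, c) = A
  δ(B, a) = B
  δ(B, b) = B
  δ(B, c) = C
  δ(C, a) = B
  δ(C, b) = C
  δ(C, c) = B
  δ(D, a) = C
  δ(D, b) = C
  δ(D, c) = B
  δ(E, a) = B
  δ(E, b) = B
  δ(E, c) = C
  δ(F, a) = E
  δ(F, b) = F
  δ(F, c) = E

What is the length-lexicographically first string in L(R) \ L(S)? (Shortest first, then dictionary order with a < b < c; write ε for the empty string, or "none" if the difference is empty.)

ε

The empty string ε is accepted by R but not by S.
Since ε is the unique shortest string, it is the required witness.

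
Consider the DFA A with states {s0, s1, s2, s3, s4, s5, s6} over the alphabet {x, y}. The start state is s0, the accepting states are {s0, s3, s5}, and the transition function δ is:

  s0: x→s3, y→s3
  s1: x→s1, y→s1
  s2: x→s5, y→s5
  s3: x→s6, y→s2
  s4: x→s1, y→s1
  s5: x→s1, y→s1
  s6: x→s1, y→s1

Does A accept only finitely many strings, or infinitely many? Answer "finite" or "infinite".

The useful states (reachable from s0 and able to reach an accepting state) are {s0, s2, s3, s5}.
Restricted to these states the transition graph has no cycle, so every accepting path has bounded length and L is finite.

finite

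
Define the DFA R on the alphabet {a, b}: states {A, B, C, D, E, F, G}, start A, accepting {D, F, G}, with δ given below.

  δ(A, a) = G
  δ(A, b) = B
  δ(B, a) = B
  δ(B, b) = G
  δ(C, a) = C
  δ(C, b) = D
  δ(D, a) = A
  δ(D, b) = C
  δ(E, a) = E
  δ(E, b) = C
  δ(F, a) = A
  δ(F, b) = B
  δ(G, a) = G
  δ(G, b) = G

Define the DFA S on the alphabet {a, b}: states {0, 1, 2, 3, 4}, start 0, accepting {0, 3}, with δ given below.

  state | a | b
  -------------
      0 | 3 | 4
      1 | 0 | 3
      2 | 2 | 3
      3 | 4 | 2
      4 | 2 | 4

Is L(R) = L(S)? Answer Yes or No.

The string aa is accepted by R but rejected by S.
So L(R) ≠ L(S).

No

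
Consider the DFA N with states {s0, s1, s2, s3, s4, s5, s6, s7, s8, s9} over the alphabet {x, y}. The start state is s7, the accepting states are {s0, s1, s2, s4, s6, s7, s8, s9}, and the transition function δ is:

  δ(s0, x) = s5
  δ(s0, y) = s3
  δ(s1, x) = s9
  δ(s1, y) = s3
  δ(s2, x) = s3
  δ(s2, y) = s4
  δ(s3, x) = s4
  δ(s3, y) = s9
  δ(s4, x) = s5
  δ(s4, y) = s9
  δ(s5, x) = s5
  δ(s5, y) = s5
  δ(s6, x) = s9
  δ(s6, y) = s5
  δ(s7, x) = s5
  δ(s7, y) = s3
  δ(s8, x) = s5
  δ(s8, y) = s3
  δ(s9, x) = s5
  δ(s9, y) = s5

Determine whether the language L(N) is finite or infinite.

finite

The useful states (reachable from s7 and able to reach an accepting state) are {s3, s4, s7, s9}.
Restricted to these states the transition graph has no cycle, so every accepting path has bounded length and L is finite.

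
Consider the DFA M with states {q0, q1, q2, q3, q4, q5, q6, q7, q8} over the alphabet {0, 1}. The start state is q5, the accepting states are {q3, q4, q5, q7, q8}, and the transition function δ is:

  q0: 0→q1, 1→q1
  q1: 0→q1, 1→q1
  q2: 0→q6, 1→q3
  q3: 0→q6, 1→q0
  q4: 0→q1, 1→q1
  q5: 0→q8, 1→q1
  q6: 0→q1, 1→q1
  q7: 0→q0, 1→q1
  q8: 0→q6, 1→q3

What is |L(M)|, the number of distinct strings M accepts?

The useful subgraph on states {q3, q5, q8} is acyclic, so L(M) is finite; the longest accepting path visits 3 useful states, giving maximum string length 2.
Counting accepting paths from q5 by length: 1 of length 0, 1 of length 1, 1 of length 2. Total 3.

3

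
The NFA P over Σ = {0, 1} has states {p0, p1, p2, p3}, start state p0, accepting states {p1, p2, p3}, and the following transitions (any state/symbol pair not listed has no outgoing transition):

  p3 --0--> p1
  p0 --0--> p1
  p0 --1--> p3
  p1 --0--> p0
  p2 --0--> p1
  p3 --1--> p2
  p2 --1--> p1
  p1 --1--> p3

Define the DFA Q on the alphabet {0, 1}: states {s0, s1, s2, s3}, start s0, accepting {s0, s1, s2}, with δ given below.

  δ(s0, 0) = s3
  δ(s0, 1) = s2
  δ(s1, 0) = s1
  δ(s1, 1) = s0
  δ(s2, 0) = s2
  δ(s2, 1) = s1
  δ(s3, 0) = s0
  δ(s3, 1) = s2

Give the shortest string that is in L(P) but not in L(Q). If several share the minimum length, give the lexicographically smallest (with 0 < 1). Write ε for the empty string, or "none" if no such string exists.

The string 0 is accepted by P but not by Q.
No shorter string lies in the difference, and 0 is the lexicographically first length-1 string in L(P) \ L(Q).

0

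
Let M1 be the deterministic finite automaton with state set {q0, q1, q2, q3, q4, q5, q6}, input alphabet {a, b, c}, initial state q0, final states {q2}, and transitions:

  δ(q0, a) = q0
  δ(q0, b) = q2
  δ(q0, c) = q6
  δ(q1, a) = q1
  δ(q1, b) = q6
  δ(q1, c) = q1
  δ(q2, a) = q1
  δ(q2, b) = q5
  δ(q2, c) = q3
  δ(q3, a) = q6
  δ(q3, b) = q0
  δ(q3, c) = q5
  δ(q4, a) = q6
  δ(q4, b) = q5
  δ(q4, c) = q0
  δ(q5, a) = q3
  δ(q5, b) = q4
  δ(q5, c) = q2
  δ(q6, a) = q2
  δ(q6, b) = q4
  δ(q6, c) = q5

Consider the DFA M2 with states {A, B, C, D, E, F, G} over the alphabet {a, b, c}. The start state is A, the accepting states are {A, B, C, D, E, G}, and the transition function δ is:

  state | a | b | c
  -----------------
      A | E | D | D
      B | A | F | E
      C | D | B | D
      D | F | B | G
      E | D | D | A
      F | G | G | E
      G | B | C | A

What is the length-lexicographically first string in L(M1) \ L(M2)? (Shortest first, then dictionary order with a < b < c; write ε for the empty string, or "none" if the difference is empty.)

The string ca is accepted by M1 but not by M2.
No shorter string lies in the difference, and ca is the lexicographically first length-2 string in L(M1) \ L(M2).

ca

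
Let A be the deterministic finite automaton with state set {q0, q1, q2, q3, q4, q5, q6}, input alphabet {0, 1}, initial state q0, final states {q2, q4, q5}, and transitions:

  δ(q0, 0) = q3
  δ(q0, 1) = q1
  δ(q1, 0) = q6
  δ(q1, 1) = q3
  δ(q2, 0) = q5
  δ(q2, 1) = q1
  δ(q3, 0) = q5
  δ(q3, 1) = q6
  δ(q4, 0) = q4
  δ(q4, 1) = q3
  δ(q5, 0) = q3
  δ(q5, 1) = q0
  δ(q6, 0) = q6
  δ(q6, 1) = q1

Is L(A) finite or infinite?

infinite

State q0 is reachable from the start and can reach an accepting state, and it lies on the cycle q0 → q1 → q3 → q5 → q0.
Traversing that cycle any number of times yields accepted strings of unbounded length, so the language is infinite.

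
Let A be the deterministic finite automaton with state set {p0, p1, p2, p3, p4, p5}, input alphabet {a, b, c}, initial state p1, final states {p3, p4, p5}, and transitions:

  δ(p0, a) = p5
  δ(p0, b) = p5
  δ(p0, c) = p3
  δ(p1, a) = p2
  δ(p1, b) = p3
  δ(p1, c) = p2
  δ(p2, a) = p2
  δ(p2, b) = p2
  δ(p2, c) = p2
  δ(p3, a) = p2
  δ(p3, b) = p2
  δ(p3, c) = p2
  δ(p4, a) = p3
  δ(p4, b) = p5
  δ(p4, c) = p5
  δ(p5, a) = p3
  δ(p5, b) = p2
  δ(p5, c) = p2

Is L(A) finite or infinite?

finite

The useful states (reachable from p1 and able to reach an accepting state) are {p1, p3}.
Restricted to these states the transition graph has no cycle, so every accepting path has bounded length and L is finite.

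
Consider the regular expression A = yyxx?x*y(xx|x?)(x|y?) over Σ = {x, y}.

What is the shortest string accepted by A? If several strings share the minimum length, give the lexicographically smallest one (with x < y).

By inspection of the expression, no string of length less than 4 matches, and yyxy is the lexicographically first match of length 4.

yyxy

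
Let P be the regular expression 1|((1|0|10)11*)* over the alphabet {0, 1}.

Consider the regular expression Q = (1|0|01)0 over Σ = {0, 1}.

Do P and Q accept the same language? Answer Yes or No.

The empty string ε is accepted by P but rejected by Q.
So L(P) ≠ L(Q).

No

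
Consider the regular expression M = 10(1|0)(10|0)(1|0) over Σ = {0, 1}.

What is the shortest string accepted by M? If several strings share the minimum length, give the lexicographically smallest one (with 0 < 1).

10000

By inspection of the expression, no string of length less than 5 matches, and 10000 is the lexicographically first match of length 5.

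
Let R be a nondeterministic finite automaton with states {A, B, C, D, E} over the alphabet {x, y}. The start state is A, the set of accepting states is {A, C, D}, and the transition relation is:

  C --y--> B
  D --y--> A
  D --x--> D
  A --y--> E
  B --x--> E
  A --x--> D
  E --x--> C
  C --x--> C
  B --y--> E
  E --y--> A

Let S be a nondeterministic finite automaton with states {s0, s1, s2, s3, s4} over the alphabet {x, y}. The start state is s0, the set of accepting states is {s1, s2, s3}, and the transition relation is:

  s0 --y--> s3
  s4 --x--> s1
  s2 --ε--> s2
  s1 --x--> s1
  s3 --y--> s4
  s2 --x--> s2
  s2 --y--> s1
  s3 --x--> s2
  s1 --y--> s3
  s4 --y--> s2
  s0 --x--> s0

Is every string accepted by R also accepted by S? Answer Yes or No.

The empty string ε is in L(R) but not in L(S).
So L(R) ⊄ L(S).

No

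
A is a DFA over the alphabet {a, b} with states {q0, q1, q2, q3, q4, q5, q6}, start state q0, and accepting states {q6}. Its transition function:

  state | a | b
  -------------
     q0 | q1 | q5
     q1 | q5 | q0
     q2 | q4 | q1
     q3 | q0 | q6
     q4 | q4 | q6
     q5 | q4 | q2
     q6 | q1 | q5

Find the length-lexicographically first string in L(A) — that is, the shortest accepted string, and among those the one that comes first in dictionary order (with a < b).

bab

A breadth-first search from q0 reaches an accepting state first via the path q0 → q5 → q4 → q6 on input bab.
No string of length < 3 is accepted (BFS exhausts all shorter strings without reaching an accepting state), and bab is the lexicographically least accepting string of length 3.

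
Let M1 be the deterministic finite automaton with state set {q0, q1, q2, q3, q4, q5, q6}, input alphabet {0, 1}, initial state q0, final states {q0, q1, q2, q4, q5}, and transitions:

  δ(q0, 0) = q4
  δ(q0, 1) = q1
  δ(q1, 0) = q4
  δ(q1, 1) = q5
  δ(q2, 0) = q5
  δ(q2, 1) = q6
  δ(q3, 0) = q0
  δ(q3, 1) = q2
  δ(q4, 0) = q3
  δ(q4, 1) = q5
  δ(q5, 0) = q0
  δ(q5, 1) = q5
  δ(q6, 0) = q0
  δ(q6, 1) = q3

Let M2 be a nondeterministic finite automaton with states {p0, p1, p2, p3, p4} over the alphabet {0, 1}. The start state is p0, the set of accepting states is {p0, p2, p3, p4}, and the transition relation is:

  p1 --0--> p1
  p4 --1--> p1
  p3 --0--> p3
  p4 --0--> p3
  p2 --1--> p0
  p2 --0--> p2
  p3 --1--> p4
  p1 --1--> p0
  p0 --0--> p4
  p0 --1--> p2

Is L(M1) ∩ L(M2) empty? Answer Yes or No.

The empty string ε is accepted by both M1 and M2.
Hence L(M1) ∩ L(M2) ≠ ∅.

No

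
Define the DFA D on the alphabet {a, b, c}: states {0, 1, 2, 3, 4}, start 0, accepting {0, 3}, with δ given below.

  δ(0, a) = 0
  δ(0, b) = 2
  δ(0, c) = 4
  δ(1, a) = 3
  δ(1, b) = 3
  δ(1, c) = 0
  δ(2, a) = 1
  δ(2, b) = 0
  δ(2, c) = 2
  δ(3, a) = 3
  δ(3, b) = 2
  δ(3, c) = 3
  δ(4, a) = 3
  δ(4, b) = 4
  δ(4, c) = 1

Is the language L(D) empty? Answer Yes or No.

No

The empty string ε is accepted: the run 0 ends in the accepting state 0.
Since at least one string is accepted, L(D) is not empty.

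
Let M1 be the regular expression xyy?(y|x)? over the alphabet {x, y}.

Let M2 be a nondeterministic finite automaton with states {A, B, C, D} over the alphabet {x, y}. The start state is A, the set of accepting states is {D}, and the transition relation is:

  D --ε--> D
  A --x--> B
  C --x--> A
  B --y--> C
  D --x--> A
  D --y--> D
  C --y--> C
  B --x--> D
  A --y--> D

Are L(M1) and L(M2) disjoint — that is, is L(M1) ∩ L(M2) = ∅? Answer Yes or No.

Yes

Converting the expression M1 to a DFA (subset construction, then merging equivalent states) gives the minimal DFA with states {r0, r1, r2, r3, r4, r5}, start state r0, accepting states {r3, r4, r5} and transitions r0: x→r1, y→r2; r1: x→r2, y→r3; r2: x→r2, y→r2; r3: x→r4, y→r5; r4: x→r2, y→r2; r5: x→r4, y→r4.
Exploring the product automaton M1 × M2 from the start pair (r0, A), following both machines on each input symbol, reaches 10 state pairs: (r0, A), (r1, B), (r2, D), (r3, C), (r2, A), (r4, A), (r5, C), (r2, B), (r4, C), (r2, C).
M1 accepts in {r3, r4, r5} and M2 accepts in {D}; no reachable pair has both components accepting, so no string drives both machines to acceptance simultaneously and L(M1) ∩ L(M2) = ∅.
So no string is accepted by both, and the intersection is empty.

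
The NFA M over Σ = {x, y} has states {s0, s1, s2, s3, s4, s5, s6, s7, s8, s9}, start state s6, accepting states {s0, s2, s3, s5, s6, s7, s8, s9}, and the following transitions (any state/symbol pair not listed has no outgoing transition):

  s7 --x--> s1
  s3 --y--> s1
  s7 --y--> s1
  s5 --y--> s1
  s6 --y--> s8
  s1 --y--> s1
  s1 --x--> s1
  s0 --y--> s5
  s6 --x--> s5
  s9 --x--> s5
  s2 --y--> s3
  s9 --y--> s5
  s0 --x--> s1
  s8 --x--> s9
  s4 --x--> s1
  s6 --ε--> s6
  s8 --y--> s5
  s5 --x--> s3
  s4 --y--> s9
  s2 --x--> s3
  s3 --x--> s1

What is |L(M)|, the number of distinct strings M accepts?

The useful subgraph on states {s3, s5, s6, s8, s9} is acyclic, so L(M) is finite; the longest accepting path visits 5 useful states, giving maximum string length 4.
Counting accepting paths from s6 by length: 1 of length 0, 2 of length 1, 3 of length 2, 3 of length 3, 2 of length 4. Total 11.

11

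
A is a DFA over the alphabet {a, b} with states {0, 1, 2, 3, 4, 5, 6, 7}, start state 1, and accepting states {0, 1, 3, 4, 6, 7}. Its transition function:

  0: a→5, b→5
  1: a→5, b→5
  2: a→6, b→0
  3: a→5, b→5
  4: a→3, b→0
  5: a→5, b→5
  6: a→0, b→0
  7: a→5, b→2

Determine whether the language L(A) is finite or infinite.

The useful states (reachable from 1 and able to reach an accepting state) are {1}.
Restricted to these states the transition graph has no cycle, so every accepting path has bounded length and L is finite.

finite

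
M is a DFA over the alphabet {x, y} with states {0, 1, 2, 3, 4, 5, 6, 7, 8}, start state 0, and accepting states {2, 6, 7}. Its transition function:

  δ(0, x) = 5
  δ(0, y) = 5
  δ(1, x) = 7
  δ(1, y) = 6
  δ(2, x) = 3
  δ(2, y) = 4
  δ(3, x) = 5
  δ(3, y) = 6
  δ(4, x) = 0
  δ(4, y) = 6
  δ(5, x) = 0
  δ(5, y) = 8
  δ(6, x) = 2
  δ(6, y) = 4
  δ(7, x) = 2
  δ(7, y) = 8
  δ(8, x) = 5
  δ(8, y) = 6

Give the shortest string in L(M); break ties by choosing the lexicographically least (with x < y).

xyy

A breadth-first search from 0 reaches an accepting state first via the path 0 → 5 → 8 → 6 on input xyy.
No string of length < 3 is accepted (BFS exhausts all shorter strings without reaching an accepting state), and xyy is the lexicographically least accepting string of length 3.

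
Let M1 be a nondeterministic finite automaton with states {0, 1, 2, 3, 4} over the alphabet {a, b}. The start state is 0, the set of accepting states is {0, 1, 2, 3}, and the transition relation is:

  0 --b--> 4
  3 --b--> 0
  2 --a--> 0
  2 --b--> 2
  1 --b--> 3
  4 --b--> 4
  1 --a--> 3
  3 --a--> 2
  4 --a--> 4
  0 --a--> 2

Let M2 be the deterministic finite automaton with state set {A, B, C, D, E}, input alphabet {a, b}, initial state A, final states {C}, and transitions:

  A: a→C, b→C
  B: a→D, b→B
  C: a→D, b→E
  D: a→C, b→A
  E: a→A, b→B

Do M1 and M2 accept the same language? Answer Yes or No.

The empty string ε is accepted by M1 but rejected by M2.
So L(M1) ≠ L(M2).

No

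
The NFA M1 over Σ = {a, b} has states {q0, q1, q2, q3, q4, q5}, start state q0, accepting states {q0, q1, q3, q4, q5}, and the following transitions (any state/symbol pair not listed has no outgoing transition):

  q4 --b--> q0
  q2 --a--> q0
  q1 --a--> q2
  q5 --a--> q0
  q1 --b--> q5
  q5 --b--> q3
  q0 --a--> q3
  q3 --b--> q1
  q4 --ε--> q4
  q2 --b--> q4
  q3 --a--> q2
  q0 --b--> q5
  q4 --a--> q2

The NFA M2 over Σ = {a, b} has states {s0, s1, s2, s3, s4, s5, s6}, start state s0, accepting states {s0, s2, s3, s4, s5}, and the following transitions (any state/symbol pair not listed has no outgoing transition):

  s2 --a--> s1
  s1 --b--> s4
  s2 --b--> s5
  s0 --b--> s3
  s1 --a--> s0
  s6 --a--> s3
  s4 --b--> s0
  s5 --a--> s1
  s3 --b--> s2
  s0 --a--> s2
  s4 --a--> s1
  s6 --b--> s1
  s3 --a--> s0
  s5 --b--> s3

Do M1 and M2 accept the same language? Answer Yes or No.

Yes

Exploring the product automaton M1 × M2 from the start pair (q0, s0), following both machines on each input symbol, reaches 6 state pairs: (q0, s0), (q3, s2), (q5, s3), (q2, s1), (q1, s5), (q4, s4).
M1 accepts in {q0, q1, q3, q4, q5} and M2 accepts in {s0, s2, s3, s4, s5}. In every reachable pair the two components are either both accepting — (q0, s0), (q3, s2), (q5, s3), (q1, s5), (q4, s4) — or both non-accepting, so no string is accepted by exactly one of the machines: L(M1) \ L(M2) and L(M2) \ L(M1) are both empty.
Hence every string is accepted by M1 iff it is accepted by M2, and the two languages coincide.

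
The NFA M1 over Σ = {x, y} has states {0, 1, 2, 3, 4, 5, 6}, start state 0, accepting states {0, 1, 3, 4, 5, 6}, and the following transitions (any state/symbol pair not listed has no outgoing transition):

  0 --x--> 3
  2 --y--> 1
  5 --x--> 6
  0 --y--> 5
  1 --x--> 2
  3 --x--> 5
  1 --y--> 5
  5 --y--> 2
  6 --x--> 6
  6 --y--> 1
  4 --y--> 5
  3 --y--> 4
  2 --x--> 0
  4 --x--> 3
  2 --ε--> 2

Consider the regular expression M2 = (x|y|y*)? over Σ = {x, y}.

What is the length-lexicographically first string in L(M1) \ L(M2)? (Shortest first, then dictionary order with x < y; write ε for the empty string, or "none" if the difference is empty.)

xx

The string xx is accepted by M1 but not by M2.
No shorter string lies in the difference, and xx is the lexicographically first length-2 string in L(M1) \ L(M2).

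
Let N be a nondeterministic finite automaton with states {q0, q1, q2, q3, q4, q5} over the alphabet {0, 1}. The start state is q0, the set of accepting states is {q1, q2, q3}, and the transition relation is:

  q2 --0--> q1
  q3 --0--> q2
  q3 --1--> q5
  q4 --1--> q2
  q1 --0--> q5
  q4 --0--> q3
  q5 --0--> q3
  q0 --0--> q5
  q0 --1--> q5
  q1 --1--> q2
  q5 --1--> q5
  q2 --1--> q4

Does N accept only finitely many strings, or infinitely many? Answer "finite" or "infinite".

State q2 is reachable from the start and can reach an accepting state, and it lies on the cycle q2 → q1 → q2.
Traversing that cycle any number of times yields accepted strings of unbounded length, so the language is infinite.

infinite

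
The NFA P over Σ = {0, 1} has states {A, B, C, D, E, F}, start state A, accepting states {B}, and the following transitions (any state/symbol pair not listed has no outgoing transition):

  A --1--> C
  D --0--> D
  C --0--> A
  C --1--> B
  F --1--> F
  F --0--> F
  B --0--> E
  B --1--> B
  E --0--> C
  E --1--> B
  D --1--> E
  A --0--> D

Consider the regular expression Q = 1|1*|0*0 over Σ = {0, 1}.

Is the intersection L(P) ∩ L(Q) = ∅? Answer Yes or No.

The string 11 is accepted by both P and Q.
Hence L(P) ∩ L(Q) ≠ ∅.

No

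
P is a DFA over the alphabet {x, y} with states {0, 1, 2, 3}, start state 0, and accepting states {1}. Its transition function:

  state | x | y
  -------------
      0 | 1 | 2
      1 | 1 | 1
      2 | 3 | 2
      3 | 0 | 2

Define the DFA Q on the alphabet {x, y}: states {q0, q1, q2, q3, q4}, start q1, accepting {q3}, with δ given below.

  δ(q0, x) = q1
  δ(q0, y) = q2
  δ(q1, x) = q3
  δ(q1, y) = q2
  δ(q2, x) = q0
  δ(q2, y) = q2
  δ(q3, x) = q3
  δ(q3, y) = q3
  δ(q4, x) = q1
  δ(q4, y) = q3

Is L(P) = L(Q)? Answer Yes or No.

Yes

Exploring the product automaton P × Q from the start pair (0, q1), following both machines on each input symbol, reaches 4 state pairs: (0, q1), (1, q3), (2, q2), (3, q0).
P accepts in {1} and Q accepts in {q3}. In every reachable pair the two components are either both accepting — (1, q3) — or both non-accepting, so no string is accepted by exactly one of the machines: L(P) \ L(Q) and L(Q) \ L(P) are both empty.
Hence every string is accepted by P iff it is accepted by Q, and the two languages coincide.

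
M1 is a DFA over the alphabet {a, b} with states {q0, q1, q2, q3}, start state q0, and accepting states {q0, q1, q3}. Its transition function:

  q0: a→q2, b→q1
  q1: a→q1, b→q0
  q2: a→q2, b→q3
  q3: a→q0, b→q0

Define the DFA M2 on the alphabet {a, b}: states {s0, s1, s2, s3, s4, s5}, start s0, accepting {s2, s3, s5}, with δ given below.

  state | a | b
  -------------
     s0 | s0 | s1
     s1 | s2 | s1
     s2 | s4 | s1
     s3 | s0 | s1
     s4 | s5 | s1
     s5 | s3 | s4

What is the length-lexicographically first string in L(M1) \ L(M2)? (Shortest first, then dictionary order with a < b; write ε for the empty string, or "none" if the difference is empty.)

The empty string ε is accepted by M1 but not by M2.
Since ε is the unique shortest string, it is the required witness.

ε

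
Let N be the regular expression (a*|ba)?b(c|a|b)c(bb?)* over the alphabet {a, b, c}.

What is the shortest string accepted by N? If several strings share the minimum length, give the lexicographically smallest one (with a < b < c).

By inspection of the expression, no string of length less than 3 matches, and bac is the lexicographically first match of length 3.

bac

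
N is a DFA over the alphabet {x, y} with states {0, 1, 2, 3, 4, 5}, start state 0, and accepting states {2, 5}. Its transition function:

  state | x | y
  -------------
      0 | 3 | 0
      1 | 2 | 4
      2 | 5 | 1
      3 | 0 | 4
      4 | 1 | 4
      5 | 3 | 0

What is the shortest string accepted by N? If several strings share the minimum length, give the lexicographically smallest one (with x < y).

xyxx

A breadth-first search from 0 reaches an accepting state first via the path 0 → 3 → 4 → 1 → 2 on input xyxx.
No string of length < 4 is accepted (BFS exhausts all shorter strings without reaching an accepting state), and xyxx is the lexicographically least accepting string of length 4.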